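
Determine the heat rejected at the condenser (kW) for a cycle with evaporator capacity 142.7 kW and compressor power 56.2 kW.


Q_cond = Q_evap + W
Q_cond = 142.7 + 56.2
Q_cond = 198.9 kW

198.9


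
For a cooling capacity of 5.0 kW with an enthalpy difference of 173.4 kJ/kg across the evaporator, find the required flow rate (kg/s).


m_dot = Q / dh
m_dot = 5.0 / 173.4
m_dot = 0.0288 kg/s

0.0288


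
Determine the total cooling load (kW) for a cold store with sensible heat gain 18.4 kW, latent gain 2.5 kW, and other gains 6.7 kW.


Q_total = Q_s + Q_l + Q_misc
Q_total = 18.4 + 2.5 + 6.7
Q_total = 27.6 kW

27.6


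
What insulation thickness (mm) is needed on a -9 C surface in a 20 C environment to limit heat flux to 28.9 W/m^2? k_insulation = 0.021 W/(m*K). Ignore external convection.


dT = 20 - (-9) = 29 K
thickness = k * dT / q_max * 1000
thickness = 0.021 * 29 / 28.9 * 1000
thickness = 21.1 mm

21.1


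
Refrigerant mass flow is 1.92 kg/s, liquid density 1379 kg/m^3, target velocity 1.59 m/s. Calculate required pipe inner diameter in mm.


A = m_dot / (rho * v) = 1.92 / (1379 * 1.59) = 0.0008756687236 m^2
d = sqrt(4*A/pi) * 1000
d = 33.4 mm

33.4


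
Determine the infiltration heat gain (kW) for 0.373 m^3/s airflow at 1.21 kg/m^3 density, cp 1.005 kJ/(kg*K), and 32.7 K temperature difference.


Q = V_dot * rho * cp * dT
Q = 0.373 * 1.21 * 1.005 * 32.7
Q = 14.832 kW

14.832


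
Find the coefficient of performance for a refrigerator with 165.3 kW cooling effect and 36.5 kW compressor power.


COP = Q_evap / W
COP = 165.3 / 36.5
COP = 4.529

4.529


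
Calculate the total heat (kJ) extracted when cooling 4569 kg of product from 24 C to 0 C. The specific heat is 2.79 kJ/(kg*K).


dT = 24 - (0) = 24 K
Q = m * cp * dT = 4569 * 2.79 * 24
Q = 305940 kJ

305940


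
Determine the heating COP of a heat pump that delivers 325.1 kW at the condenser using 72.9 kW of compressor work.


COP_hp = Q_cond / W
COP_hp = 325.1 / 72.9
COP_hp = 4.46

4.46


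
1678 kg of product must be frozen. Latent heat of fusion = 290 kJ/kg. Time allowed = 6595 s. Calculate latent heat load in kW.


Q_lat = m * h_fg / t
Q_lat = 1678 * 290 / 6595
Q_lat = 73.79 kW

73.79


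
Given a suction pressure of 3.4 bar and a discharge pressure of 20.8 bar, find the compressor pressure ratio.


PR = P_high / P_low
PR = 20.8 / 3.4
PR = 6.118

6.118


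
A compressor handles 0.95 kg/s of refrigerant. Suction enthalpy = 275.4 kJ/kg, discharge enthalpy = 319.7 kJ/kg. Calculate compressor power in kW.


dh = 319.7 - 275.4 = 44.3 kJ/kg
W = m_dot * dh = 0.95 * 44.3 = 42.09 kW

42.09


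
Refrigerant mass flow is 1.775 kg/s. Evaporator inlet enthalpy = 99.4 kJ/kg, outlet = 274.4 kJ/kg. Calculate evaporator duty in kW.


dh = 274.4 - 99.4 = 175.0 kJ/kg
Q_evap = m_dot * dh = 1.775 * 175.0
Q_evap = 310.63 kW

310.63


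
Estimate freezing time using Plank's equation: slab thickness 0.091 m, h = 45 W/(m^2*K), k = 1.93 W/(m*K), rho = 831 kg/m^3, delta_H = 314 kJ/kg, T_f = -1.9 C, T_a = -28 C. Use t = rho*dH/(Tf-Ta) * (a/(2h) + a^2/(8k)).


dT = -1.9 - (-28) = 26.1 K
term1 = a/(2h) = 0.091/(2*45) = 0.001011111111
term2 = a^2/(8k) = 0.091^2/(8*1.93) = 0.0005363341969
t = rho*dH*1000/dT * (term1 + term2)
t = 831*314*1000/26.1 * (0.001011111111 + 0.0005363341969)
t = 15471 s

15471


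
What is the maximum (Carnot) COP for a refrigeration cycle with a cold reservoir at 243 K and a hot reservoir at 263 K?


dT = 263 - 243 = 20 K
COP_carnot = T_cold / dT = 243 / 20
COP_carnot = 12.15

12.15


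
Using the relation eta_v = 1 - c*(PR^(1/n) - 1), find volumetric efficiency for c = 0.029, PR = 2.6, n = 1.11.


PR^(1/n) = 2.6^(1/1.11) = 2.36510193
eta_v = 1 - 0.029 * (2.36510193 - 1)
eta_v = 0.9604

0.9604


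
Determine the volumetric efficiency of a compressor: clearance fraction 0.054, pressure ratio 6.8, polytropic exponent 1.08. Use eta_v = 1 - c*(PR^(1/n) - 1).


PR^(1/n) = 6.8^(1/1.08) = 5.89985836
eta_v = 1 - 0.054 * (5.89985836 - 1)
eta_v = 0.7354

0.7354


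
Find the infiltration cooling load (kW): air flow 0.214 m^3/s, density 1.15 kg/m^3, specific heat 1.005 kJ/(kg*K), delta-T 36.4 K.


Q = V_dot * rho * cp * dT
Q = 0.214 * 1.15 * 1.005 * 36.4
Q = 9.003 kW

9.003


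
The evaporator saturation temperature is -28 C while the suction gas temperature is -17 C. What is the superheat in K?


Superheat = T_suction - T_evap
Superheat = -17 - (-28)
Superheat = 11 K

11


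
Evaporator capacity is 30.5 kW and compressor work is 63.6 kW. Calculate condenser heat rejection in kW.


Q_cond = Q_evap + W
Q_cond = 30.5 + 63.6
Q_cond = 94.1 kW

94.1


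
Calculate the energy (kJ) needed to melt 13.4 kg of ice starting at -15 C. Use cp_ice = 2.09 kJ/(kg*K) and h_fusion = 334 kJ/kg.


Sensible heat = cp * dT = 2.09 * 15 = 31.35 kJ/kg
Total per kg = 31.35 + 334 = 365.35 kJ/kg
Q = m * total = 13.4 * 365.35
Q = 4895.7 kJ

4895.7


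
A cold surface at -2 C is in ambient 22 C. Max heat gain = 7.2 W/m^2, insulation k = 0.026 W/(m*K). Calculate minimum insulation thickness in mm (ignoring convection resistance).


dT = 22 - (-2) = 24 K
thickness = k * dT / q_max * 1000
thickness = 0.026 * 24 / 7.2 * 1000
thickness = 86.7 mm

86.7


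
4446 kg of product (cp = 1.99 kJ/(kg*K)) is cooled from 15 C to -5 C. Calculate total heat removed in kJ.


dT = 15 - (-5) = 20 K
Q = m * cp * dT = 4446 * 1.99 * 20
Q = 176951 kJ

176951


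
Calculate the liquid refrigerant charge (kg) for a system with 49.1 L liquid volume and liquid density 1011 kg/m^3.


Charge = V * rho / 1000
Charge = 49.1 * 1011 / 1000
Charge = 49.64 kg

49.64


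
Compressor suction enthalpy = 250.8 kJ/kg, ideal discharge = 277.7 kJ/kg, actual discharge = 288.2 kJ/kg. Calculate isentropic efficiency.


dh_ideal = 277.7 - 250.8 = 26.9 kJ/kg
dh_actual = 288.2 - 250.8 = 37.4 kJ/kg
eta_s = dh_ideal / dh_actual = 26.9 / 37.4
eta_s = 0.7193

0.7193


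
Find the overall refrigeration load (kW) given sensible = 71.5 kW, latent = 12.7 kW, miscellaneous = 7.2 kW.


Q_total = Q_s + Q_l + Q_misc
Q_total = 71.5 + 12.7 + 7.2
Q_total = 91.4 kW

91.4


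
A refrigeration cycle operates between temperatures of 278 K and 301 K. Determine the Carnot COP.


dT = 301 - 278 = 23 K
COP_carnot = T_cold / dT = 278 / 23
COP_carnot = 12.087

12.087


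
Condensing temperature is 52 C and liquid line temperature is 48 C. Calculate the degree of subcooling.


Subcooling = T_cond - T_liquid
Subcooling = 52 - 48
Subcooling = 4 K

4


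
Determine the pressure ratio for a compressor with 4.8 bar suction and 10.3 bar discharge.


PR = P_high / P_low
PR = 10.3 / 4.8
PR = 2.146

2.146


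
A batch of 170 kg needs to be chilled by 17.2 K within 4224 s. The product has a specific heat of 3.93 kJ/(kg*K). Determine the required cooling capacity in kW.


Q = m * cp * dT / t
Q = 170 * 3.93 * 17.2 / 4224
Q = 2.72 kW

2.72


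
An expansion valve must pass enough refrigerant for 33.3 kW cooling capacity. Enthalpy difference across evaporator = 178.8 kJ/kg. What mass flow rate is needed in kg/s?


m_dot = Q / dh
m_dot = 33.3 / 178.8
m_dot = 0.1862 kg/s

0.1862


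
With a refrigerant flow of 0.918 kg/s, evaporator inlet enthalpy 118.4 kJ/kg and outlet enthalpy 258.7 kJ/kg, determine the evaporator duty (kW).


dh = 258.7 - 118.4 = 140.3 kJ/kg
Q_evap = m_dot * dh = 0.918 * 140.3
Q_evap = 128.8 kW

128.8


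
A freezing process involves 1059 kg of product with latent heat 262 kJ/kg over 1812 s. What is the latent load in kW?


Q_lat = m * h_fg / t
Q_lat = 1059 * 262 / 1812
Q_lat = 153.12 kW

153.12


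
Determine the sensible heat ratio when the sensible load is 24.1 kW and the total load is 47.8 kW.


SHR = Q_sensible / Q_total
SHR = 24.1 / 47.8
SHR = 0.504

0.504


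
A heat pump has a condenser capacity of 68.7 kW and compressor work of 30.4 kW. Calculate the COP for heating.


COP_hp = Q_cond / W
COP_hp = 68.7 / 30.4
COP_hp = 2.26

2.26


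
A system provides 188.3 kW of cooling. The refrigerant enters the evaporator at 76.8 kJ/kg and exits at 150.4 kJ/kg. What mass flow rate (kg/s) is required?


dh = 150.4 - 76.8 = 73.6 kJ/kg
m_dot = Q / dh = 188.3 / 73.6 = 2.5584 kg/s

2.5584


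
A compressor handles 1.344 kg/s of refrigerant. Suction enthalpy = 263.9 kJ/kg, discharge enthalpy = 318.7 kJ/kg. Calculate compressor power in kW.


dh = 318.7 - 263.9 = 54.8 kJ/kg
W = m_dot * dh = 1.344 * 54.8 = 73.65 kW

73.65


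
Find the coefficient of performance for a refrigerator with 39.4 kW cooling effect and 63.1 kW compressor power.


COP = Q_evap / W
COP = 39.4 / 63.1
COP = 0.624

0.624


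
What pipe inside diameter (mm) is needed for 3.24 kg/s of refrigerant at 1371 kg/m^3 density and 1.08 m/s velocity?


A = m_dot / (rho * v) = 3.24 / (1371 * 1.08) = 0.002188183807 m^2
d = sqrt(4*A/pi) * 1000
d = 52.8 mm

52.8


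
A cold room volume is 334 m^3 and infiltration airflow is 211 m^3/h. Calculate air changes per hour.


ACH = flow / volume
ACH = 211 / 334
ACH = 0.632

0.632


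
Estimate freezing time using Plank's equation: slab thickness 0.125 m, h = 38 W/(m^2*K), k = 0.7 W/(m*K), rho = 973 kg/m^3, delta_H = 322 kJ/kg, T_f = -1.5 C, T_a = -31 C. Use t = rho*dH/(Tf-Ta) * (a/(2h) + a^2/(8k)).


dT = -1.5 - (-31) = 29.5 K
term1 = a/(2h) = 0.125/(2*38) = 0.001644736842
term2 = a^2/(8k) = 0.125^2/(8*0.7) = 0.002790178571
t = rho*dH*1000/dT * (term1 + term2)
t = 973*322*1000/29.5 * (0.001644736842 + 0.002790178571)
t = 47101 s

47101


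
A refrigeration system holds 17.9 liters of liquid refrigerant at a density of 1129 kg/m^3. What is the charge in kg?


Charge = V * rho / 1000
Charge = 17.9 * 1129 / 1000
Charge = 20.21 kg

20.21


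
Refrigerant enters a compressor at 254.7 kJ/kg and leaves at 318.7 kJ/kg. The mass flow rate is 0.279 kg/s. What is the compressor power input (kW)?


dh = 318.7 - 254.7 = 64.0 kJ/kg
W = m_dot * dh = 0.279 * 64.0 = 17.86 kW

17.86


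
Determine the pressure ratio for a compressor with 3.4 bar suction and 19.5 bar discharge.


PR = P_high / P_low
PR = 19.5 / 3.4
PR = 5.735

5.735


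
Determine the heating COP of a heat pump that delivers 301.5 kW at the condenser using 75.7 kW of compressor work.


COP_hp = Q_cond / W
COP_hp = 301.5 / 75.7
COP_hp = 3.983

3.983


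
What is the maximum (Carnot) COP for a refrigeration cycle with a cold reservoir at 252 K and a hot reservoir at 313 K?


dT = 313 - 252 = 61 K
COP_carnot = T_cold / dT = 252 / 61
COP_carnot = 4.131

4.131


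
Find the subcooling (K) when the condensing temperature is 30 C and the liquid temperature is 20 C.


Subcooling = T_cond - T_liquid
Subcooling = 30 - 20
Subcooling = 10 K

10


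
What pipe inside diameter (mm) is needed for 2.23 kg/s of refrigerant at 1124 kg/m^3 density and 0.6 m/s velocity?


A = m_dot / (rho * v) = 2.23 / (1124 * 0.6) = 0.003306642942 m^2
d = sqrt(4*A/pi) * 1000
d = 64.9 mm

64.9


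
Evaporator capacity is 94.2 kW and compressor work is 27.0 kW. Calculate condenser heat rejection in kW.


Q_cond = Q_evap + W
Q_cond = 94.2 + 27.0
Q_cond = 121.2 kW

121.2


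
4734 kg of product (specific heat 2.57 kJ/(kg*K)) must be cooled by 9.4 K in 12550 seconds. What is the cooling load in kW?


Q = m * cp * dT / t
Q = 4734 * 2.57 * 9.4 / 12550
Q = 9.113 kW

9.113


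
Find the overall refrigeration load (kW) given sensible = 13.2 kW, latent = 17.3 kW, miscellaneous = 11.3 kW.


Q_total = Q_s + Q_l + Q_misc
Q_total = 13.2 + 17.3 + 11.3
Q_total = 41.8 kW

41.8


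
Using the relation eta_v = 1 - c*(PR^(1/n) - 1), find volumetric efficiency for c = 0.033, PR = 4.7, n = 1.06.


PR^(1/n) = 4.7^(1/1.06) = 4.30580723
eta_v = 1 - 0.033 * (4.30580723 - 1)
eta_v = 0.8909

0.8909


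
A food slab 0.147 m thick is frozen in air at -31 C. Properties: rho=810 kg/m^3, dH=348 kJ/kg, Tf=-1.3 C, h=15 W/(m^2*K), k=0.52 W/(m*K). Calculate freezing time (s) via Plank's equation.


dT = -1.3 - (-31) = 29.7 K
term1 = a/(2h) = 0.147/(2*15) = 0.0049
term2 = a^2/(8k) = 0.147^2/(8*0.52) = 0.005194471154
t = rho*dH*1000/dT * (term1 + term2)
t = 810*348*1000/29.7 * (0.0049 + 0.005194471154)
t = 95806 s

95806


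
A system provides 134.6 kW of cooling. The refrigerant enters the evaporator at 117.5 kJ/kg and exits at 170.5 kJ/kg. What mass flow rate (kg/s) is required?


dh = 170.5 - 117.5 = 53.0 kJ/kg
m_dot = Q / dh = 134.6 / 53.0 = 2.5396 kg/s

2.5396


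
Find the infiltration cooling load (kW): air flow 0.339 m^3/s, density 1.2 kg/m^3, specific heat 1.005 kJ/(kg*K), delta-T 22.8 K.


Q = V_dot * rho * cp * dT
Q = 0.339 * 1.2 * 1.005 * 22.8
Q = 9.321 kW

9.321


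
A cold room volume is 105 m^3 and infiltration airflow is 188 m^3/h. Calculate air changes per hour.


ACH = flow / volume
ACH = 188 / 105
ACH = 1.79

1.79


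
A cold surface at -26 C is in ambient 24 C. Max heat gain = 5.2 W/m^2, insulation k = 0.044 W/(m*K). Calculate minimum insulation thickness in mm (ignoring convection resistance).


dT = 24 - (-26) = 50 K
thickness = k * dT / q_max * 1000
thickness = 0.044 * 50 / 5.2 * 1000
thickness = 423.1 mm

423.1


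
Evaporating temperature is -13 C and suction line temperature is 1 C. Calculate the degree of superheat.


Superheat = T_suction - T_evap
Superheat = 1 - (-13)
Superheat = 14 K

14


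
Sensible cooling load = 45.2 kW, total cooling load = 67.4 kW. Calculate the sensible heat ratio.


SHR = Q_sensible / Q_total
SHR = 45.2 / 67.4
SHR = 0.671

0.671


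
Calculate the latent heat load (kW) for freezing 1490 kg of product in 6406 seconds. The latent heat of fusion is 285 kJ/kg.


Q_lat = m * h_fg / t
Q_lat = 1490 * 285 / 6406
Q_lat = 66.29 kW

66.29


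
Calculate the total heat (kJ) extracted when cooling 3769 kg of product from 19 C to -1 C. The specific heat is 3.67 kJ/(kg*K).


dT = 19 - (-1) = 20 K
Q = m * cp * dT = 3769 * 3.67 * 20
Q = 276645 kJ

276645


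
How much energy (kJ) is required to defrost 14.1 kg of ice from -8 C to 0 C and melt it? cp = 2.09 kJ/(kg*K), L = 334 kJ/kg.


Sensible heat = cp * dT = 2.09 * 8 = 16.72 kJ/kg
Total per kg = 16.72 + 334 = 350.72 kJ/kg
Q = m * total = 14.1 * 350.72
Q = 4945.2 kJ

4945.2


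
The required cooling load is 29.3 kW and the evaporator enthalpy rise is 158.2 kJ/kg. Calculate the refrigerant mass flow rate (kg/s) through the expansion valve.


m_dot = Q / dh
m_dot = 29.3 / 158.2
m_dot = 0.1852 kg/s

0.1852


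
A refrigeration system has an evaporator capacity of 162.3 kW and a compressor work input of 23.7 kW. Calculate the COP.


COP = Q_evap / W
COP = 162.3 / 23.7
COP = 6.848

6.848


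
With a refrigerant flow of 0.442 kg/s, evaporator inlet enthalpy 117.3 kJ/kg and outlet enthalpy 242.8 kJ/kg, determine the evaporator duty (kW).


dh = 242.8 - 117.3 = 125.5 kJ/kg
Q_evap = m_dot * dh = 0.442 * 125.5
Q_evap = 55.47 kW

55.47


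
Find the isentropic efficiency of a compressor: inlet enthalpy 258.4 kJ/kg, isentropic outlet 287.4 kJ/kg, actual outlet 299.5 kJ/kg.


dh_ideal = 287.4 - 258.4 = 29.0 kJ/kg
dh_actual = 299.5 - 258.4 = 41.1 kJ/kg
eta_s = dh_ideal / dh_actual = 29.0 / 41.1
eta_s = 0.7056

0.7056


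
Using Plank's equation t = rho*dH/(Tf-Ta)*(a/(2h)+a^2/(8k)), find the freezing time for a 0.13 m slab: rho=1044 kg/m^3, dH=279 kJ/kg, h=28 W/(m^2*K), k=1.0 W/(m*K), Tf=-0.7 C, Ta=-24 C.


dT = -0.7 - (-24) = 23.3 K
term1 = a/(2h) = 0.13/(2*28) = 0.002321428571
term2 = a^2/(8k) = 0.13^2/(8*1.0) = 0.0021125
t = rho*dH*1000/dT * (term1 + term2)
t = 1044*279*1000/23.3 * (0.002321428571 + 0.0021125)
t = 55429 s

55429


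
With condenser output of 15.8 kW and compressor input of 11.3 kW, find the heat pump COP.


COP_hp = Q_cond / W
COP_hp = 15.8 / 11.3
COP_hp = 1.398

1.398


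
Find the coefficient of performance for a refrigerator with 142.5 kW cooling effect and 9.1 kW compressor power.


COP = Q_evap / W
COP = 142.5 / 9.1
COP = 15.659

15.659


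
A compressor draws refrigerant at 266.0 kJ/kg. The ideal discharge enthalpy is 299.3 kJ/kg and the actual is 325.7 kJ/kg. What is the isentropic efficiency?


dh_ideal = 299.3 - 266.0 = 33.3 kJ/kg
dh_actual = 325.7 - 266.0 = 59.7 kJ/kg
eta_s = dh_ideal / dh_actual = 33.3 / 59.7
eta_s = 0.5578

0.5578


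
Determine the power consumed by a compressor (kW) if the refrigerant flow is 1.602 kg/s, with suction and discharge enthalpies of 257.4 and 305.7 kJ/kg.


dh = 305.7 - 257.4 = 48.3 kJ/kg
W = m_dot * dh = 1.602 * 48.3 = 77.38 kW

77.38


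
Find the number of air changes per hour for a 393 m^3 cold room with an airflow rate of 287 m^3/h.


ACH = flow / volume
ACH = 287 / 393
ACH = 0.73

0.73


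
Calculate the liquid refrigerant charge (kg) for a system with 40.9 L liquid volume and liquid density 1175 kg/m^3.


Charge = V * rho / 1000
Charge = 40.9 * 1175 / 1000
Charge = 48.06 kg

48.06


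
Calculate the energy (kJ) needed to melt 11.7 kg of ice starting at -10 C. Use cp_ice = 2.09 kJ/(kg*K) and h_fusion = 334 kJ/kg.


Sensible heat = cp * dT = 2.09 * 10 = 20.9 kJ/kg
Total per kg = 20.9 + 334 = 354.9 kJ/kg
Q = m * total = 11.7 * 354.9
Q = 4152.3 kJ

4152.3


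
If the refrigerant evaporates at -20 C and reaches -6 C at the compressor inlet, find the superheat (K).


Superheat = T_suction - T_evap
Superheat = -6 - (-20)
Superheat = 14 K

14


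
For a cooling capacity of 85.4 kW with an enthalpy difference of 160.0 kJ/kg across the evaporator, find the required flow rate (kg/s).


m_dot = Q / dh
m_dot = 85.4 / 160.0
m_dot = 0.5338 kg/s

0.5338


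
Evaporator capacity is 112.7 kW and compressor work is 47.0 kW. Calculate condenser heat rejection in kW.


Q_cond = Q_evap + W
Q_cond = 112.7 + 47.0
Q_cond = 159.7 kW

159.7


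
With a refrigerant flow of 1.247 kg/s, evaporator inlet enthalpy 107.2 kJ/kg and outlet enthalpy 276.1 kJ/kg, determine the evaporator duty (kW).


dh = 276.1 - 107.2 = 168.9 kJ/kg
Q_evap = m_dot * dh = 1.247 * 168.9
Q_evap = 210.62 kW

210.62


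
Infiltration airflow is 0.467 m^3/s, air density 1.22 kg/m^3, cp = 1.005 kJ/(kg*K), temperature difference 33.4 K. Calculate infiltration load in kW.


Q = V_dot * rho * cp * dT
Q = 0.467 * 1.22 * 1.005 * 33.4
Q = 19.124 kW

19.124


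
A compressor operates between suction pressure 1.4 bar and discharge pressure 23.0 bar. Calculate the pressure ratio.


PR = P_high / P_low
PR = 23.0 / 1.4
PR = 16.429

16.429


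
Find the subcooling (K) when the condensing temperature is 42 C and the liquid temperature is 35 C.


Subcooling = T_cond - T_liquid
Subcooling = 42 - 35
Subcooling = 7 K

7


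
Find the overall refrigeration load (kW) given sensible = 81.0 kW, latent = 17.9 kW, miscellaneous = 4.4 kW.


Q_total = Q_s + Q_l + Q_misc
Q_total = 81.0 + 17.9 + 4.4
Q_total = 103.3 kW

103.3


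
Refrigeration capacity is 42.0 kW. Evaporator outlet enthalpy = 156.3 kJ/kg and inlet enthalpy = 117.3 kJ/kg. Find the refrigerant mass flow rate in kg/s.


dh = 156.3 - 117.3 = 39.0 kJ/kg
m_dot = Q / dh = 42.0 / 39.0 = 1.0769 kg/s

1.0769


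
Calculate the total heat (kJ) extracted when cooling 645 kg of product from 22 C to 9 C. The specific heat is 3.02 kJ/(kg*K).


dT = 22 - (9) = 13 K
Q = m * cp * dT = 645 * 3.02 * 13
Q = 25323 kJ

25323


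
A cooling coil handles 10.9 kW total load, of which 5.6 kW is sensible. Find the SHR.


SHR = Q_sensible / Q_total
SHR = 5.6 / 10.9
SHR = 0.514

0.514


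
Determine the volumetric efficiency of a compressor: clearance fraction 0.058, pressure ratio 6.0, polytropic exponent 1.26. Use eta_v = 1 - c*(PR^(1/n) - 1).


PR^(1/n) = 6.0^(1/1.26) = 4.14553282
eta_v = 1 - 0.058 * (4.14553282 - 1)
eta_v = 0.8176

0.8176


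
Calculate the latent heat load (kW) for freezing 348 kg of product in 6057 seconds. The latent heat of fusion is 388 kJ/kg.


Q_lat = m * h_fg / t
Q_lat = 348 * 388 / 6057
Q_lat = 22.29 kW

22.29


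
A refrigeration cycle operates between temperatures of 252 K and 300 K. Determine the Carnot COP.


dT = 300 - 252 = 48 K
COP_carnot = T_cold / dT = 252 / 48
COP_carnot = 5.25

5.25


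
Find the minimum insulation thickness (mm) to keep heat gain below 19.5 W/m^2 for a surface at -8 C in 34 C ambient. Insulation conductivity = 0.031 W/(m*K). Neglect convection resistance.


dT = 34 - (-8) = 42 K
thickness = k * dT / q_max * 1000
thickness = 0.031 * 42 / 19.5 * 1000
thickness = 66.8 mm

66.8


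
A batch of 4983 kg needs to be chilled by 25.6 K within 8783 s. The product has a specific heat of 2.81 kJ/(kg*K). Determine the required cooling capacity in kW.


Q = m * cp * dT / t
Q = 4983 * 2.81 * 25.6 / 8783
Q = 40.813 kW

40.813


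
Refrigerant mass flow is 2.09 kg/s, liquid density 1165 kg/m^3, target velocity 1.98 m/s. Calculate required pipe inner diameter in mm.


A = m_dot / (rho * v) = 2.09 / (1165 * 1.98) = 0.0009060562709 m^2
d = sqrt(4*A/pi) * 1000
d = 34.0 mm

34.0


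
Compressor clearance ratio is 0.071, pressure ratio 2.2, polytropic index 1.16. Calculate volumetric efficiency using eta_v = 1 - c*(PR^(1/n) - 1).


PR^(1/n) = 2.2^(1/1.16) = 1.97329478
eta_v = 1 - 0.071 * (1.97329478 - 1)
eta_v = 0.9309

0.9309


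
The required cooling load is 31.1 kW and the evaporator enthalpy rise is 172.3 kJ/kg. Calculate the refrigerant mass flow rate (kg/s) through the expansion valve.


m_dot = Q / dh
m_dot = 31.1 / 172.3
m_dot = 0.1805 kg/s

0.1805


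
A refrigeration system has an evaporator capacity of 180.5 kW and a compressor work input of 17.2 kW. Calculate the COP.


COP = Q_evap / W
COP = 180.5 / 17.2
COP = 10.494

10.494


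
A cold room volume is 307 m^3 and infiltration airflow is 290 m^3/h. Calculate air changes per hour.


ACH = flow / volume
ACH = 290 / 307
ACH = 0.945

0.945


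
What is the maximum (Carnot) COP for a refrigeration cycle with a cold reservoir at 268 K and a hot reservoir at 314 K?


dT = 314 - 268 = 46 K
COP_carnot = T_cold / dT = 268 / 46
COP_carnot = 5.826

5.826


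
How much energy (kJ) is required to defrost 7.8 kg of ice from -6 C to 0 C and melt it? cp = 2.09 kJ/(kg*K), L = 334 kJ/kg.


Sensible heat = cp * dT = 2.09 * 6 = 12.54 kJ/kg
Total per kg = 12.54 + 334 = 346.54 kJ/kg
Q = m * total = 7.8 * 346.54
Q = 2703.0 kJ

2703.0


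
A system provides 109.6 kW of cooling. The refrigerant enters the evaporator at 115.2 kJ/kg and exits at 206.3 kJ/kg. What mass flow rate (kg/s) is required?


dh = 206.3 - 115.2 = 91.1 kJ/kg
m_dot = Q / dh = 109.6 / 91.1 = 1.2031 kg/s

1.2031


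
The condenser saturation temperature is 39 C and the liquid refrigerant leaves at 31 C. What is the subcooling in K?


Subcooling = T_cond - T_liquid
Subcooling = 39 - 31
Subcooling = 8 K

8


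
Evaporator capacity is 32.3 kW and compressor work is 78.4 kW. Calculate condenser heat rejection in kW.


Q_cond = Q_evap + W
Q_cond = 32.3 + 78.4
Q_cond = 110.7 kW

110.7


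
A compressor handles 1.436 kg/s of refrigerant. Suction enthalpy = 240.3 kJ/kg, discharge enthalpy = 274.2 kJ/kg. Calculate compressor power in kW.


dh = 274.2 - 240.3 = 33.9 kJ/kg
W = m_dot * dh = 1.436 * 33.9 = 48.68 kW

48.68


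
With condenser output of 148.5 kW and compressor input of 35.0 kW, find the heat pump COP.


COP_hp = Q_cond / W
COP_hp = 148.5 / 35.0
COP_hp = 4.243

4.243


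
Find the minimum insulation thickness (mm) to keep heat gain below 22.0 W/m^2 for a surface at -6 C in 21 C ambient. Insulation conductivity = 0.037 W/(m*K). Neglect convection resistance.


dT = 21 - (-6) = 27 K
thickness = k * dT / q_max * 1000
thickness = 0.037 * 27 / 22.0 * 1000
thickness = 45.4 mm

45.4


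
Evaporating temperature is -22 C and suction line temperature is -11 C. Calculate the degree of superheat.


Superheat = T_suction - T_evap
Superheat = -11 - (-22)
Superheat = 11 K

11


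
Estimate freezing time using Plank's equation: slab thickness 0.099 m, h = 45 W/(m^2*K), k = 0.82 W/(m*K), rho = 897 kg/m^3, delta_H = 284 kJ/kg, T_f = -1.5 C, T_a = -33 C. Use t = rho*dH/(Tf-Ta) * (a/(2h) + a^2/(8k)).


dT = -1.5 - (-33) = 31.5 K
term1 = a/(2h) = 0.099/(2*45) = 0.0011
term2 = a^2/(8k) = 0.099^2/(8*0.82) = 0.001494054878
t = rho*dH*1000/dT * (term1 + term2)
t = 897*284*1000/31.5 * (0.0011 + 0.001494054878)
t = 20979 s

20979


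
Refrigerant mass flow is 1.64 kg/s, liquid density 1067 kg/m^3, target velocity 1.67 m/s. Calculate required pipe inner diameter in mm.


A = m_dot / (rho * v) = 1.64 / (1067 * 1.67) = 0.0009203710667 m^2
d = sqrt(4*A/pi) * 1000
d = 34.2 mm

34.2


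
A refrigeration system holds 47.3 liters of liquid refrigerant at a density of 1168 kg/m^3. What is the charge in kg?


Charge = V * rho / 1000
Charge = 47.3 * 1168 / 1000
Charge = 55.25 kg

55.25


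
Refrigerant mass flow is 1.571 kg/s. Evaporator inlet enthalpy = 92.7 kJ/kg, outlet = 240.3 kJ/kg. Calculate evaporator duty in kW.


dh = 240.3 - 92.7 = 147.6 kJ/kg
Q_evap = m_dot * dh = 1.571 * 147.6
Q_evap = 231.88 kW

231.88


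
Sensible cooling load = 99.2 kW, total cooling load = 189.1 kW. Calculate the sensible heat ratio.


SHR = Q_sensible / Q_total
SHR = 99.2 / 189.1
SHR = 0.525

0.525


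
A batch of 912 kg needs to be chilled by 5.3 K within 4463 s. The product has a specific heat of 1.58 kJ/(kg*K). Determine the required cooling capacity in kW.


Q = m * cp * dT / t
Q = 912 * 1.58 * 5.3 / 4463
Q = 1.711 kW

1.711


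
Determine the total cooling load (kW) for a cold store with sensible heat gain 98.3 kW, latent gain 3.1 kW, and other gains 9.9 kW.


Q_total = Q_s + Q_l + Q_misc
Q_total = 98.3 + 3.1 + 9.9
Q_total = 111.3 kW

111.3


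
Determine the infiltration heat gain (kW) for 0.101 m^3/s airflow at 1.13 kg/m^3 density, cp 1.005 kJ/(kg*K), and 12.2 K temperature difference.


Q = V_dot * rho * cp * dT
Q = 0.101 * 1.13 * 1.005 * 12.2
Q = 1.399 kW

1.399


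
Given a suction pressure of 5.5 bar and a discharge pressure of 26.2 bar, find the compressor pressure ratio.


PR = P_high / P_low
PR = 26.2 / 5.5
PR = 4.764

4.764


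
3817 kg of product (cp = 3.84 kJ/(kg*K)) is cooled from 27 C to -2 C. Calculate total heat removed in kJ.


dT = 27 - (-2) = 29 K
Q = m * cp * dT = 3817 * 3.84 * 29
Q = 425061 kJ

425061


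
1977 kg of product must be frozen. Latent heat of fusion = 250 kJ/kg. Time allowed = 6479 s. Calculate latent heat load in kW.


Q_lat = m * h_fg / t
Q_lat = 1977 * 250 / 6479
Q_lat = 76.28 kW

76.28


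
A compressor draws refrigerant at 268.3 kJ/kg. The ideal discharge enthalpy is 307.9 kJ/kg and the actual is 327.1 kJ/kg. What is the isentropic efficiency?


dh_ideal = 307.9 - 268.3 = 39.6 kJ/kg
dh_actual = 327.1 - 268.3 = 58.8 kJ/kg
eta_s = dh_ideal / dh_actual = 39.6 / 58.8
eta_s = 0.6735

0.6735


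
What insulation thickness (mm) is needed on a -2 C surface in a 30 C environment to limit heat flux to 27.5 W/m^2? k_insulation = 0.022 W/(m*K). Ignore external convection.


dT = 30 - (-2) = 32 K
thickness = k * dT / q_max * 1000
thickness = 0.022 * 32 / 27.5 * 1000
thickness = 25.6 mm

25.6


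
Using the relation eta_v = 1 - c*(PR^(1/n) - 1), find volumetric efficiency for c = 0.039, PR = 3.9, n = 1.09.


PR^(1/n) = 3.9^(1/1.09) = 3.48546806
eta_v = 1 - 0.039 * (3.48546806 - 1)
eta_v = 0.9031

0.9031


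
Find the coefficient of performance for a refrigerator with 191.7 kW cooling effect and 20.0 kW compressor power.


COP = Q_evap / W
COP = 191.7 / 20.0
COP = 9.585

9.585


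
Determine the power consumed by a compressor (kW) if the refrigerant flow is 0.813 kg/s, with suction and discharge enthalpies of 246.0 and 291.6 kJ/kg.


dh = 291.6 - 246.0 = 45.6 kJ/kg
W = m_dot * dh = 0.813 * 45.6 = 37.07 kW

37.07


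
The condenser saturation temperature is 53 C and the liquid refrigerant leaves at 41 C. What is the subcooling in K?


Subcooling = T_cond - T_liquid
Subcooling = 53 - 41
Subcooling = 12 K

12


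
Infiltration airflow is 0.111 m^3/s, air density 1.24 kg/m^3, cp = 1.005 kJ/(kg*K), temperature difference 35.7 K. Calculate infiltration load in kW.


Q = V_dot * rho * cp * dT
Q = 0.111 * 1.24 * 1.005 * 35.7
Q = 4.938 kW

4.938


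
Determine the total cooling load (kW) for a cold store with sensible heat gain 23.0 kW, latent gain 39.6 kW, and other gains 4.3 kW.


Q_total = Q_s + Q_l + Q_misc
Q_total = 23.0 + 39.6 + 4.3
Q_total = 66.9 kW

66.9


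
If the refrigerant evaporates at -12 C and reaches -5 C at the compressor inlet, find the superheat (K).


Superheat = T_suction - T_evap
Superheat = -5 - (-12)
Superheat = 7 K

7


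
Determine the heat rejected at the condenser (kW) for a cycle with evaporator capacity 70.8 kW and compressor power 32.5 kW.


Q_cond = Q_evap + W
Q_cond = 70.8 + 32.5
Q_cond = 103.3 kW

103.3


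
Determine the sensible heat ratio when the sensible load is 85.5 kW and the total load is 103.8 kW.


SHR = Q_sensible / Q_total
SHR = 85.5 / 103.8
SHR = 0.824

0.824


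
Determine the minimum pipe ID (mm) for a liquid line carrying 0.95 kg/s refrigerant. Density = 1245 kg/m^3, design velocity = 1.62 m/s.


A = m_dot / (rho * v) = 0.95 / (1245 * 1.62) = 0.000471019882 m^2
d = sqrt(4*A/pi) * 1000
d = 24.5 mm

24.5


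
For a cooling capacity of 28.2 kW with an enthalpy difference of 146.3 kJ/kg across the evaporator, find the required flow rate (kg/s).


m_dot = Q / dh
m_dot = 28.2 / 146.3
m_dot = 0.1928 kg/s

0.1928


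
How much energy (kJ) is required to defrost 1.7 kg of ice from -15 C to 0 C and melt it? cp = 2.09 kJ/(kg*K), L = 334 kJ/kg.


Sensible heat = cp * dT = 2.09 * 15 = 31.35 kJ/kg
Total per kg = 31.35 + 334 = 365.35 kJ/kg
Q = m * total = 1.7 * 365.35
Q = 621.1 kJ

621.1


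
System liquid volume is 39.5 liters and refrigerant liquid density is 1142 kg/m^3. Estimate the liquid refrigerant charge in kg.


Charge = V * rho / 1000
Charge = 39.5 * 1142 / 1000
Charge = 45.11 kg

45.11


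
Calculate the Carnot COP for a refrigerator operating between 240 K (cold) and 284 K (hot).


dT = 284 - 240 = 44 K
COP_carnot = T_cold / dT = 240 / 44
COP_carnot = 5.455

5.455


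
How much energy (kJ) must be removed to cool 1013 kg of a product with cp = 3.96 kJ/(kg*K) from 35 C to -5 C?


dT = 35 - (-5) = 40 K
Q = m * cp * dT = 1013 * 3.96 * 40
Q = 160459 kJ

160459


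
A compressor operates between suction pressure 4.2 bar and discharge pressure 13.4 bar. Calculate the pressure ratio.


PR = P_high / P_low
PR = 13.4 / 4.2
PR = 3.19

3.19


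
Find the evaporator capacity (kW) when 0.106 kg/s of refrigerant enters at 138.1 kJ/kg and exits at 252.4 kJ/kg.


dh = 252.4 - 138.1 = 114.3 kJ/kg
Q_evap = m_dot * dh = 0.106 * 114.3
Q_evap = 12.12 kW

12.12


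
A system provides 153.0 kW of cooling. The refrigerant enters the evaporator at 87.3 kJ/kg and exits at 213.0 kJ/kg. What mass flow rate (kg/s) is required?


dh = 213.0 - 87.3 = 125.7 kJ/kg
m_dot = Q / dh = 153.0 / 125.7 = 1.2172 kg/s

1.2172


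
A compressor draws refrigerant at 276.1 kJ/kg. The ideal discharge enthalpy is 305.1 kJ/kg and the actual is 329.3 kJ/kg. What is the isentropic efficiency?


dh_ideal = 305.1 - 276.1 = 29.0 kJ/kg
dh_actual = 329.3 - 276.1 = 53.2 kJ/kg
eta_s = dh_ideal / dh_actual = 29.0 / 53.2
eta_s = 0.5451

0.5451


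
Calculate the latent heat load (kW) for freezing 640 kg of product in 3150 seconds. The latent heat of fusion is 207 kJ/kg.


Q_lat = m * h_fg / t
Q_lat = 640 * 207 / 3150
Q_lat = 42.06 kW

42.06


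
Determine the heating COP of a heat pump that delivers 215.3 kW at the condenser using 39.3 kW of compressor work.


COP_hp = Q_cond / W
COP_hp = 215.3 / 39.3
COP_hp = 5.478

5.478


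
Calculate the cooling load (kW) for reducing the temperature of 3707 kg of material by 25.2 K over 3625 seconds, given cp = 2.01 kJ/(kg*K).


Q = m * cp * dT / t
Q = 3707 * 2.01 * 25.2 / 3625
Q = 51.798 kW

51.798


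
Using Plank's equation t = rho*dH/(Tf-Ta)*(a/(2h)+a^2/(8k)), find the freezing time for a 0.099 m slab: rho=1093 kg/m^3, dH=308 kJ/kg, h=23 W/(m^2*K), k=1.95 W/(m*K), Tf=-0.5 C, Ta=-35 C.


dT = -0.5 - (-35) = 34.5 K
term1 = a/(2h) = 0.099/(2*23) = 0.002152173913
term2 = a^2/(8k) = 0.099^2/(8*1.95) = 0.0006282692308
t = rho*dH*1000/dT * (term1 + term2)
t = 1093*308*1000/34.5 * (0.002152173913 + 0.0006282692308)
t = 27131 s

27131


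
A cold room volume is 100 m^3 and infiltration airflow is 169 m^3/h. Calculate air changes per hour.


ACH = flow / volume
ACH = 169 / 100
ACH = 1.69

1.69


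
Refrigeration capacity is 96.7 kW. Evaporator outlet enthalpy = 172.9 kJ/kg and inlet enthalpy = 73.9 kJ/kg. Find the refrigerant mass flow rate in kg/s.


dh = 172.9 - 73.9 = 99.0 kJ/kg
m_dot = Q / dh = 96.7 / 99.0 = 0.9768 kg/s

0.9768


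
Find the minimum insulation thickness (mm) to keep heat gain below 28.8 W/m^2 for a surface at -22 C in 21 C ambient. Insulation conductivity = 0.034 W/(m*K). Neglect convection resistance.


dT = 21 - (-22) = 43 K
thickness = k * dT / q_max * 1000
thickness = 0.034 * 43 / 28.8 * 1000
thickness = 50.8 mm

50.8


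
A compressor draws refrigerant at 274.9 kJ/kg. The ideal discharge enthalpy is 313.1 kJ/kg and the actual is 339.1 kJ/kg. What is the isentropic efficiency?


dh_ideal = 313.1 - 274.9 = 38.2 kJ/kg
dh_actual = 339.1 - 274.9 = 64.2 kJ/kg
eta_s = dh_ideal / dh_actual = 38.2 / 64.2
eta_s = 0.595

0.595


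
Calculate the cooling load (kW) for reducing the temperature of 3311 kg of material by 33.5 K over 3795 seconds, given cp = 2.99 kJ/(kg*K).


Q = m * cp * dT / t
Q = 3311 * 2.99 * 33.5 / 3795
Q = 87.39 kW

87.39


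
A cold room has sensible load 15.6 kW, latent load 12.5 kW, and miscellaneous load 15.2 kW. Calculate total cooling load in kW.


Q_total = Q_s + Q_l + Q_misc
Q_total = 15.6 + 12.5 + 15.2
Q_total = 43.3 kW

43.3


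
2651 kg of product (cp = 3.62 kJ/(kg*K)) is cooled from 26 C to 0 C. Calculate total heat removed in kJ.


dT = 26 - (0) = 26 K
Q = m * cp * dT = 2651 * 3.62 * 26
Q = 249512 kJ

249512


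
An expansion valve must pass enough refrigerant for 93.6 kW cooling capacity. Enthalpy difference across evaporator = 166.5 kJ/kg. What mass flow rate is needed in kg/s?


m_dot = Q / dh
m_dot = 93.6 / 166.5
m_dot = 0.5622 kg/s

0.5622


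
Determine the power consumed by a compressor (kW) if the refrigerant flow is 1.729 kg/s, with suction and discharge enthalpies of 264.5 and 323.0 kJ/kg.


dh = 323.0 - 264.5 = 58.5 kJ/kg
W = m_dot * dh = 1.729 * 58.5 = 101.15 kW

101.15


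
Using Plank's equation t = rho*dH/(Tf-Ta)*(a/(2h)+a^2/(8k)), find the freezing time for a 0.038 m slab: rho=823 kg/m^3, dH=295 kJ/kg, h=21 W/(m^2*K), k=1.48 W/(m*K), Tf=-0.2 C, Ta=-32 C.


dT = -0.2 - (-32) = 31.8 K
term1 = a/(2h) = 0.038/(2*21) = 0.0009047619048
term2 = a^2/(8k) = 0.038^2/(8*1.48) = 0.0001219594595
t = rho*dH*1000/dT * (term1 + term2)
t = 823*295*1000/31.8 * (0.0009047619048 + 0.0001219594595)
t = 7839 s

7839


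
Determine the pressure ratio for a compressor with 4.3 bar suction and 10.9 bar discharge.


PR = P_high / P_low
PR = 10.9 / 4.3
PR = 2.535

2.535


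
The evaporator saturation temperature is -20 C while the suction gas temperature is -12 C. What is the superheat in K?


Superheat = T_suction - T_evap
Superheat = -12 - (-20)
Superheat = 8 K

8


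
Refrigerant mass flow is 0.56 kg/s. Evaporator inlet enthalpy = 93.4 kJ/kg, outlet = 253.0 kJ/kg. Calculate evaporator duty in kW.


dh = 253.0 - 93.4 = 159.6 kJ/kg
Q_evap = m_dot * dh = 0.56 * 159.6
Q_evap = 89.38 kW

89.38


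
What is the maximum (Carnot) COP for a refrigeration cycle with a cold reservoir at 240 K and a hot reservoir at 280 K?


dT = 280 - 240 = 40 K
COP_carnot = T_cold / dT = 240 / 40
COP_carnot = 6.0

6.0


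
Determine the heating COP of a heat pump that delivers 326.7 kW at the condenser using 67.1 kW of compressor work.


COP_hp = Q_cond / W
COP_hp = 326.7 / 67.1
COP_hp = 4.869

4.869


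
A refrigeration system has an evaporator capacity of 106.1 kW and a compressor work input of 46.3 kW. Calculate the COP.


COP = Q_evap / W
COP = 106.1 / 46.3
COP = 2.292

2.292


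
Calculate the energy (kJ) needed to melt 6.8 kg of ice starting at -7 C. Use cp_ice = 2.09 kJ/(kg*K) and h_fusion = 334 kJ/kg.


Sensible heat = cp * dT = 2.09 * 7 = 14.63 kJ/kg
Total per kg = 14.63 + 334 = 348.63 kJ/kg
Q = m * total = 6.8 * 348.63
Q = 2370.7 kJ

2370.7


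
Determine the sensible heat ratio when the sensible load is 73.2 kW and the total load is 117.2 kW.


SHR = Q_sensible / Q_total
SHR = 73.2 / 117.2
SHR = 0.625

0.625


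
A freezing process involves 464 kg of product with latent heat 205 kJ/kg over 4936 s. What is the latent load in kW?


Q_lat = m * h_fg / t
Q_lat = 464 * 205 / 4936
Q_lat = 19.27 kW

19.27


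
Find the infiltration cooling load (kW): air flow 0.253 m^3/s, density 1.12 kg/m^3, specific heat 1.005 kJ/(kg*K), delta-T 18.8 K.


Q = V_dot * rho * cp * dT
Q = 0.253 * 1.12 * 1.005 * 18.8
Q = 5.354 kW

5.354


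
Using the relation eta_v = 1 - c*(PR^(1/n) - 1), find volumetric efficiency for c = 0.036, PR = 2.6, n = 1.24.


PR^(1/n) = 2.6^(1/1.24) = 2.16100577
eta_v = 1 - 0.036 * (2.16100577 - 1)
eta_v = 0.9582

0.9582


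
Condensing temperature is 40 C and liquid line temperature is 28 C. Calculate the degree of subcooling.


Subcooling = T_cond - T_liquid
Subcooling = 40 - 28
Subcooling = 12 K

12


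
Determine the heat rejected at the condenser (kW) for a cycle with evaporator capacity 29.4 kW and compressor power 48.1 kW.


Q_cond = Q_evap + W
Q_cond = 29.4 + 48.1
Q_cond = 77.5 kW

77.5


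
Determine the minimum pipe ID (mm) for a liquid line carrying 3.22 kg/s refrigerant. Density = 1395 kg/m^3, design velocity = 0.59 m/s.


A = m_dot / (rho * v) = 3.22 / (1395 * 0.59) = 0.003912277504 m^2
d = sqrt(4*A/pi) * 1000
d = 70.6 mm

70.6


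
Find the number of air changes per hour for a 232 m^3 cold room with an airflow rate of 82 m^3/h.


ACH = flow / volume
ACH = 82 / 232
ACH = 0.353

0.353


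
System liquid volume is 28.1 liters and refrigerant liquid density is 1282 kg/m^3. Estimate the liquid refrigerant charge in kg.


Charge = V * rho / 1000
Charge = 28.1 * 1282 / 1000
Charge = 36.02 kg

36.02


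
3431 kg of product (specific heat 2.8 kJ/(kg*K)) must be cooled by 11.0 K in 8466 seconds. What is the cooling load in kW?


Q = m * cp * dT / t
Q = 3431 * 2.8 * 11.0 / 8466
Q = 12.482 kW

12.482


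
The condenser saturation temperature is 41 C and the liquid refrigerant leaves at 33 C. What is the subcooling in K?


Subcooling = T_cond - T_liquid
Subcooling = 41 - 33
Subcooling = 8 K

8


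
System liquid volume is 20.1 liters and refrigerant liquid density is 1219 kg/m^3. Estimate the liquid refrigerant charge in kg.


Charge = V * rho / 1000
Charge = 20.1 * 1219 / 1000
Charge = 24.5 kg

24.5


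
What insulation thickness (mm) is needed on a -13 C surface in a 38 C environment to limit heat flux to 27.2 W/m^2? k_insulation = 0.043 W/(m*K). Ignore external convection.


dT = 38 - (-13) = 51 K
thickness = k * dT / q_max * 1000
thickness = 0.043 * 51 / 27.2 * 1000
thickness = 80.6 mm

80.6


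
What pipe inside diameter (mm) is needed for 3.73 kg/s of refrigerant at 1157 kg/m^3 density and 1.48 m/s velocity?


A = m_dot / (rho * v) = 3.73 / (1157 * 1.48) = 0.002178280268 m^2
d = sqrt(4*A/pi) * 1000
d = 52.7 mm

52.7


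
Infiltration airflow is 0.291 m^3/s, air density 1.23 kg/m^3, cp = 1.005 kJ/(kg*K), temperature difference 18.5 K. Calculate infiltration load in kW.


Q = V_dot * rho * cp * dT
Q = 0.291 * 1.23 * 1.005 * 18.5
Q = 6.655 kW

6.655
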